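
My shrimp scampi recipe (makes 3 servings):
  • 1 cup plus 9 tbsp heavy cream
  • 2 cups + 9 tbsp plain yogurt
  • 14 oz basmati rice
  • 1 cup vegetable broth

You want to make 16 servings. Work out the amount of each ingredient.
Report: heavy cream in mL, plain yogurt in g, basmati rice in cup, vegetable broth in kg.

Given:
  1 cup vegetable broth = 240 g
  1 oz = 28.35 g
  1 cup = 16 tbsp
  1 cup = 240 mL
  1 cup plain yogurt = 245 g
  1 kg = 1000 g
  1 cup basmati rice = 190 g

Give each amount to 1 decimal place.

Scaling factor: 16/3.
heavy cream: (1 cup + 9 tbsp = 1.5625 cup) × 16/3 × 240 mL/cup = 2000.0 mL
plain yogurt: (2 cup + 9 tbsp = 2.5625 cup) × 16/3 × 245 g/cup ≈ 3348.3 g
basmati rice: 14 oz × 16/3 × 28.35 g/oz ÷ 190 g/cup ≈ 11.1 cup
vegetable broth: 1 cup × 16/3 × 240 g/cup ÷ 1000 g/kg ≈ 1.3 kg

heavy cream: 2000.0 mL; plain yogurt: 3348.3 g; basmati rice: 11.1 cup; vegetable broth: 1.3 kg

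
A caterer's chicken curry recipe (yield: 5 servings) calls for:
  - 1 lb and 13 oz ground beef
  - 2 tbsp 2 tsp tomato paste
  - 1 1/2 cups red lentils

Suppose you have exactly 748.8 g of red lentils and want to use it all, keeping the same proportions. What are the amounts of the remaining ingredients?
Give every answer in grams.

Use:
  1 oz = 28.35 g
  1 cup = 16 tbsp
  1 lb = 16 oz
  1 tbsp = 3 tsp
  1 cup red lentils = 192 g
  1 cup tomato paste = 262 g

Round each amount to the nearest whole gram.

ground beef: 2138 g; tomato paste: 114 g

The original recipe has 288 g of red lentils, so the scaling factor is 748.8 ÷ 288 = 13/5 = 2.6.
ground beef: (1 lb + 13 oz = 1.8125 lb) × 13/5 × 16 oz/lb × 28.35 g/oz ≈ 2138 g
tomato paste: (2 tbsp + 2 tsp = 8/3 tbsp) × 13/5 ÷ 16 tbsp/cup × 262 g/cup ≈ 114 g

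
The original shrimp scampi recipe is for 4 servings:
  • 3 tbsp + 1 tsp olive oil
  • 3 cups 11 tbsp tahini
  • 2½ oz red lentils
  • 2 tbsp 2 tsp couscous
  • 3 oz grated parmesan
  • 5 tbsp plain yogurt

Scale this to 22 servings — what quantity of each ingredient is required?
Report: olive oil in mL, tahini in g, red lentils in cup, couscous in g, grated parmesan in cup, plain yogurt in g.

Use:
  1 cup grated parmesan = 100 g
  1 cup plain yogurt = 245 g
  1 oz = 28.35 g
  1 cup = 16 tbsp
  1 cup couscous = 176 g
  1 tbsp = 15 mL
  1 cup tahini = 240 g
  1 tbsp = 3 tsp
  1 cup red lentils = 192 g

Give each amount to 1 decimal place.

olive oil: 275.0 mL; tahini: 4867.5 g; red lentils: 2.0 cup; couscous: 161.3 g; grated parmesan: 4.7 cup; plain yogurt: 421.1 g

Scaling factor: 22/4 = 11/2 = 5.5.
olive oil: (3 tbsp + 1 tsp = 10/3 tbsp) × 11/2 × 15 mL/tbsp = 275.0 mL
tahini: (3 cup + 11 tbsp = 3.6875 cup) × 11/2 × 240 g/cup = 4867.5 g
red lentils: 2.5 oz × 11/2 × 28.35 g/oz ÷ 192 g/cup ≈ 2.0 cup
couscous: (2 tbsp + 2 tsp = 8/3 tbsp) × 11/2 ÷ 16 tbsp/cup × 176 g/cup ≈ 161.3 g
grated parmesan: 3 oz × 11/2 × 28.35 g/oz ÷ 100 g/cup ≈ 4.7 cup
plain yogurt: 5 tbsp × 11/2 ÷ 16 tbsp/cup × 245 g/cup ≈ 421.1 g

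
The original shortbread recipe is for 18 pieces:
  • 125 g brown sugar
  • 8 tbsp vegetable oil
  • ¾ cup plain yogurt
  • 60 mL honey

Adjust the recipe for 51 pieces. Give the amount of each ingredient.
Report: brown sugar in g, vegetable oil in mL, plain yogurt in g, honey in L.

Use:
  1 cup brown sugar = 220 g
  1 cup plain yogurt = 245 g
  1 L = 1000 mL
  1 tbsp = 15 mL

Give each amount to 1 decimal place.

brown sugar: 354.2 g; vegetable oil: 340.0 mL; plain yogurt: 520.6 g; honey: 0.2 L

Scaling factor: 51/18 = 17/6.
brown sugar: 125 g × 17/6 ≈ 354.2 g
vegetable oil: 8 tbsp × 17/6 × 15 mL/tbsp = 340.0 mL
plain yogurt: 0.75 cup × 17/6 × 245 g/cup ≈ 520.6 g
honey: 60 mL × 17/6 ÷ 1000 mL/L ≈ 0.2 L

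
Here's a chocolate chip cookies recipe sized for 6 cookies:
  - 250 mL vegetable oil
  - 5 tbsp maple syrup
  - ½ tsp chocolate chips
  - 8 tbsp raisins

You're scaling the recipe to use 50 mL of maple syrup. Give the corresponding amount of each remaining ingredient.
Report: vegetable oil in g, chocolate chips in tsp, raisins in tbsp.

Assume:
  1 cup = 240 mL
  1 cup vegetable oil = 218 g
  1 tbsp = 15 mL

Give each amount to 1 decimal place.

The original recipe has 75 mL of maple syrup, so the scaling factor is 50 ÷ 75 = 2/3.
vegetable oil: 250 mL × 2/3 ÷ 240 mL/cup × 218 g/cup ≈ 151.4 g
chocolate chips: 0.5 tsp × 2/3 ≈ 0.3 tsp
raisins: 8 tbsp × 2/3 ≈ 5.3 tbsp

vegetable oil: 151.4 g; chocolate chips: 0.3 tsp; raisins: 5.3 tbsp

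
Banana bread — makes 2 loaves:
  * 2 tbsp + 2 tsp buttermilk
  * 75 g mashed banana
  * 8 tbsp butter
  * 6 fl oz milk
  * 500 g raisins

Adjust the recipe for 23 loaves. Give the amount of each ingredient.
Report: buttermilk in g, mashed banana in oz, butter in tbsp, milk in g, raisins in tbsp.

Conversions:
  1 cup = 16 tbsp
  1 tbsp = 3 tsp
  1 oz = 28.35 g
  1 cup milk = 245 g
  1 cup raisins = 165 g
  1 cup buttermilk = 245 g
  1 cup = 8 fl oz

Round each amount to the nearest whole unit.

Scaling factor: 23/2 = 11.5.
buttermilk: (2 tbsp + 2 tsp = 8/3 tbsp) × 23/2 ÷ 16 tbsp/cup × 245 g/cup ≈ 470 g
mashed banana: 75 g × 23/2 ÷ 28.35 g/oz ≈ 30 oz
butter: 8 tbsp × 23/2 = 92 tbsp
milk: 6 fl oz × 23/2 ÷ 8 fl oz/cup × 245 g/cup ≈ 2113 g
raisins: 500 g × 23/2 ÷ 165 g/cup × 16 tbsp/cup ≈ 558 tbsp

buttermilk: 470 g; mashed banana: 30 oz; butter: 92 tbsp; milk: 2113 g; raisins: 558 tbsp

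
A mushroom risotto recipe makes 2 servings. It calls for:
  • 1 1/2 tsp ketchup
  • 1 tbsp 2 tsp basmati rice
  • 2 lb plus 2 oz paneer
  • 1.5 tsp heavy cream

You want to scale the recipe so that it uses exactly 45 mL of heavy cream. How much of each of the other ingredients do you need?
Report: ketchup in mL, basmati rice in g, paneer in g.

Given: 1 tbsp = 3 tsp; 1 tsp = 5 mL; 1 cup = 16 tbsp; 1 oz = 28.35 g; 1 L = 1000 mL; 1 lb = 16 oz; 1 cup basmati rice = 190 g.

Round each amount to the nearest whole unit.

The original recipe has 7.5 mL of heavy cream, so the scaling factor is 45 ÷ 7.5 = 6.
ketchup: 1.5 tsp × 6 × 5 mL/tsp = 45 mL
basmati rice: (1 tbsp + 2 tsp = 5/3 tbsp) × 6 ÷ 16 tbsp/cup × 190 g/cup ≈ 119 g
paneer: (2 lb + 2 oz = 2.125 lb) × 6 × 16 oz/lb × 28.35 g/oz ≈ 5783 g

ketchup: 45 mL; basmati rice: 119 g; paneer: 5783 g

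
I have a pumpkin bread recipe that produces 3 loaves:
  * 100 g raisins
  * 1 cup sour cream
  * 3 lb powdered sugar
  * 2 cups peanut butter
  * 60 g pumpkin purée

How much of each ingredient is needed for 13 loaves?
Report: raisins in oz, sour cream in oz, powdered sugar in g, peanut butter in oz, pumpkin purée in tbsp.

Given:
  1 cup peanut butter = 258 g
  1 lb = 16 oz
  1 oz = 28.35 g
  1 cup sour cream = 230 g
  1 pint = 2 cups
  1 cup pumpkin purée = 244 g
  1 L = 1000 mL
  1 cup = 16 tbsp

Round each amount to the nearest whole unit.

raisins: 15 oz; sour cream: 35 oz; powdered sugar: 5897 g; peanut butter: 79 oz; pumpkin purée: 17 tbsp

Scaling factor: 13/3.
raisins: 100 g × 13/3 ÷ 28.35 g/oz ≈ 15 oz
sour cream: 1 cup × 13/3 × 230 g/cup ÷ 28.35 g/oz ≈ 35 oz
powdered sugar: 3 lb × 13/3 × 16 oz/lb × 28.35 g/oz ≈ 5897 g
peanut butter: 2 cup × 13/3 × 258 g/cup ÷ 28.35 g/oz ≈ 79 oz
pumpkin purée: 60 g × 13/3 ÷ 244 g/cup × 16 tbsp/cup ≈ 17 tbsp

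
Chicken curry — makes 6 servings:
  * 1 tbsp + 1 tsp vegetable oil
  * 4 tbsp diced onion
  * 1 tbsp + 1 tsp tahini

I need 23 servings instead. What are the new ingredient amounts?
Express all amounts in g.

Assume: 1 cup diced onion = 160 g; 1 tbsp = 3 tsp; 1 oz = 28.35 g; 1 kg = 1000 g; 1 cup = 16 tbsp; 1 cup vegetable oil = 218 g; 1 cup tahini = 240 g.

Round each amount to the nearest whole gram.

Scaling factor: 23/6.
vegetable oil: (1 tbsp + 1 tsp = 4/3 tbsp) × 23/6 ÷ 16 tbsp/cup × 218 g/cup ≈ 70 g
diced onion: 4 tbsp × 23/6 ÷ 16 tbsp/cup × 160 g/cup ≈ 153 g
tahini: (1 tbsp + 1 tsp = 4/3 tbsp) × 23/6 ÷ 16 tbsp/cup × 240 g/cup ≈ 77 g

vegetable oil: 70 g; diced onion: 153 g; tahini: 77 g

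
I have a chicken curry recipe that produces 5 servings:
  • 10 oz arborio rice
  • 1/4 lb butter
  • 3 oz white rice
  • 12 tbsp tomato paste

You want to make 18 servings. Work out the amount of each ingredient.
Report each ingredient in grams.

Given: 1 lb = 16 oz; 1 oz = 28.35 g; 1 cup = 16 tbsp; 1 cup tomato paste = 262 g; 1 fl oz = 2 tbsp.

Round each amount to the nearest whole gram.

Scaling factor: 18/5 = 3.6.
arborio rice: 10 oz × 18/5 × 28.35 g/oz ≈ 1021 g
butter: 0.25 lb × 18/5 × 16 oz/lb × 28.35 g/oz ≈ 408 g
white rice: 3 oz × 18/5 × 28.35 g/oz ≈ 306 g
tomato paste: 12 tbsp × 18/5 ÷ 16 tbsp/cup × 262 g/cup ≈ 707 g

arborio rice: 1021 g; butter: 408 g; white rice: 306 g; tomato paste: 707 g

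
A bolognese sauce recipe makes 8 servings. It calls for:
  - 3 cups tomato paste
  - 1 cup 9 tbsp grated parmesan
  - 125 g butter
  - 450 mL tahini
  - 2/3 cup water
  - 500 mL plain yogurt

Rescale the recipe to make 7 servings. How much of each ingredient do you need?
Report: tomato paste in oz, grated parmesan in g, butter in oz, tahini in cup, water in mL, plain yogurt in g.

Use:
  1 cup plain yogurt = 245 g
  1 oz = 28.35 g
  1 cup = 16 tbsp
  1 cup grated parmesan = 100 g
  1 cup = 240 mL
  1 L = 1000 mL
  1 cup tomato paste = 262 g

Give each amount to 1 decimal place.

Scaling factor: 7/8 = 0.875.
tomato paste: 3 cup × 7/8 × 262 g/cup ÷ 28.35 g/oz ≈ 24.3 oz
grated parmesan: (1 cup + 9 tbsp = 1.5625 cup) × 7/8 × 100 g/cup ≈ 136.7 g
butter: 125 g × 7/8 ÷ 28.35 g/oz ≈ 3.9 oz
tahini: 450 mL × 7/8 ÷ 240 mL/cup ≈ 1.6 cup
water: 2/3 cup × 7/8 × 240 mL/cup = 140.0 mL
plain yogurt: 500 mL × 7/8 ÷ 240 mL/cup × 245 g/cup ≈ 446.6 g

tomato paste: 24.3 oz; grated parmesan: 136.7 g; butter: 3.9 oz; tahini: 1.6 cup; water: 140.0 mL; plain yogurt: 446.6 g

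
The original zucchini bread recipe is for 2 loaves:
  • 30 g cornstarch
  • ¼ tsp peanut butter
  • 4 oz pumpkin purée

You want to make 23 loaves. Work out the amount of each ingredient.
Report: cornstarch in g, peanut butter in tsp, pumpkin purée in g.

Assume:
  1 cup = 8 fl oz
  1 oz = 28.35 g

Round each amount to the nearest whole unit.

cornstarch: 345 g; peanut butter: 3 tsp; pumpkin purée: 1304 g

Scaling factor: 23/2 = 11.5.
cornstarch: 30 g × 23/2 = 345 g
peanut butter: 0.25 tsp × 23/2 ≈ 3 tsp
pumpkin purée: 4 oz × 23/2 × 28.35 g/oz ≈ 1304 g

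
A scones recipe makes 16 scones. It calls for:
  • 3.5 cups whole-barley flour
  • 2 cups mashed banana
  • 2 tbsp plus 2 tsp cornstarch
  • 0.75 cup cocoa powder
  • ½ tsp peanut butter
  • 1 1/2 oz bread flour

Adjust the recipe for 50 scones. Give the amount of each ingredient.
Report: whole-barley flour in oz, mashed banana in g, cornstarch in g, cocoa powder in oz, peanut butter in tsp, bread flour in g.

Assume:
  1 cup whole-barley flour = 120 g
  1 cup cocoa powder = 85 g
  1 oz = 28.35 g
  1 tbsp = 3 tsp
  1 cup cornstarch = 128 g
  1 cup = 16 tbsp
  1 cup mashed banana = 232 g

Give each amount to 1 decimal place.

Scaling factor: 50/16 = 25/8 = 3.125.
whole-barley flour: 3.5 cup × 25/8 × 120 g/cup ÷ 28.35 g/oz ≈ 46.3 oz
mashed banana: 2 cup × 25/8 × 232 g/cup = 1450.0 g
cornstarch: (2 tbsp + 2 tsp = 8/3 tbsp) × 25/8 ÷ 16 tbsp/cup × 128 g/cup ≈ 66.7 g
cocoa powder: 0.75 cup × 25/8 × 85 g/cup ÷ 28.35 g/oz ≈ 7.0 oz
peanut butter: 0.5 tsp × 25/8 ≈ 1.6 tsp
bread flour: 1.5 oz × 25/8 × 28.35 g/oz ≈ 132.9 g

whole-barley flour: 46.3 oz; mashed banana: 1450.0 g; cornstarch: 66.7 g; cocoa powder: 7.0 oz; peanut butter: 1.6 tsp; bread flour: 132.9 g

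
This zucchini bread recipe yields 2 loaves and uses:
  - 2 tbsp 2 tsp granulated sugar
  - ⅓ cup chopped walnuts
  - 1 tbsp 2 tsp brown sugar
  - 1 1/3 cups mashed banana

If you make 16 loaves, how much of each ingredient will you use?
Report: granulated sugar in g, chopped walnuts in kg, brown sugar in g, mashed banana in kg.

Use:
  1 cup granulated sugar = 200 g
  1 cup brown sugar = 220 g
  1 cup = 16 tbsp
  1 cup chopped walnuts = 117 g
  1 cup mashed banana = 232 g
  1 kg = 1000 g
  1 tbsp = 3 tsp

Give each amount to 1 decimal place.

Scaling factor: 16/2 = 8.
granulated sugar: (2 tbsp + 2 tsp = 8/3 tbsp) × 8 ÷ 16 tbsp/cup × 200 g/cup ≈ 266.7 g
chopped walnuts: 1/3 cup × 8 × 117 g/cup ÷ 1000 g/kg ≈ 0.3 kg
brown sugar: (1 tbsp + 2 tsp = 5/3 tbsp) × 8 ÷ 16 tbsp/cup × 220 g/cup ≈ 183.3 g
mashed banana: 4/3 cup × 8 × 232 g/cup ÷ 1000 g/kg ≈ 2.5 kg

granulated sugar: 266.7 g; chopped walnuts: 0.3 kg; brown sugar: 183.3 g; mashed banana: 2.5 kg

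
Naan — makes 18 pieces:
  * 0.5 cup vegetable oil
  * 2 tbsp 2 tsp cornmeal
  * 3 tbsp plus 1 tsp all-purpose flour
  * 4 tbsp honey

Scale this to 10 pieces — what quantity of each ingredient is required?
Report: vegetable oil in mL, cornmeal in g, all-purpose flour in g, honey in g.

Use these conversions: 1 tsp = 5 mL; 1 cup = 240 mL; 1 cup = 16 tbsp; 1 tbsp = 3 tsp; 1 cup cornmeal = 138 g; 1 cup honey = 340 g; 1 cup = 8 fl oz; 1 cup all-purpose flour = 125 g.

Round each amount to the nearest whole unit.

vegetable oil: 67 mL; cornmeal: 13 g; all-purpose flour: 14 g; honey: 47 g

Scaling factor: 10/18 = 5/9.
vegetable oil: 0.5 cup × 5/9 × 240 mL/cup ≈ 67 mL
cornmeal: (2 tbsp + 2 tsp = 8/3 tbsp) × 5/9 ÷ 16 tbsp/cup × 138 g/cup ≈ 13 g
all-purpose flour: (3 tbsp + 1 tsp = 10/3 tbsp) × 5/9 ÷ 16 tbsp/cup × 125 g/cup ≈ 14 g
honey: 4 tbsp × 5/9 ÷ 16 tbsp/cup × 340 g/cup ≈ 47 g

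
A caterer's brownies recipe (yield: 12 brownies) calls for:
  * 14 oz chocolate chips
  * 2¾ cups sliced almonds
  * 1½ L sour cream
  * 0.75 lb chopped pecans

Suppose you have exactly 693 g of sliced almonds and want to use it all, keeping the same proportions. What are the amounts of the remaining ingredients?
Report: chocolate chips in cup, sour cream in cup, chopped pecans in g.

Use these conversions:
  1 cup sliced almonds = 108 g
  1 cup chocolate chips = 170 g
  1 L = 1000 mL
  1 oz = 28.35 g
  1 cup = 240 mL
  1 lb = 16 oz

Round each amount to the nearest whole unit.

The original recipe has 297 g of sliced almonds, so the scaling factor is 693 ÷ 297 = 7/3.
chocolate chips: 14 oz × 7/3 × 28.35 g/oz ÷ 170 g/cup ≈ 5 cup
sour cream: 1.5 L × 7/3 × 1000 mL/L ÷ 240 mL/cup ≈ 15 cup
chopped pecans: 0.75 lb × 7/3 × 16 oz/lb × 28.35 g/oz ≈ 794 g

chocolate chips: 5 cup; sour cream: 15 cup; chopped pecans: 794 g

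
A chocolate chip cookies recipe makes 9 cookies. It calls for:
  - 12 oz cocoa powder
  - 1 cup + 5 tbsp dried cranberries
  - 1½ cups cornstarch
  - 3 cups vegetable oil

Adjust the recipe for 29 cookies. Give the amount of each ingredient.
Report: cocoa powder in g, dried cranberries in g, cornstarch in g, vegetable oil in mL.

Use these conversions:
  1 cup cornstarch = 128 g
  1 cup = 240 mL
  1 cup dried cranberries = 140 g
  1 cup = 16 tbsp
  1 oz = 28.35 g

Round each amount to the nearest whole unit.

cocoa powder: 1096 g; dried cranberries: 592 g; cornstarch: 619 g; vegetable oil: 2320 mL

Scaling factor: 29/9.
cocoa powder: 12 oz × 29/9 × 28.35 g/oz ≈ 1096 g
dried cranberries: (1 cup + 5 tbsp = 1.3125 cup) × 29/9 × 140 g/cup ≈ 592 g
cornstarch: 1.5 cup × 29/9 × 128 g/cup ≈ 619 g
vegetable oil: 3 cup × 29/9 × 240 mL/cup = 2320 mL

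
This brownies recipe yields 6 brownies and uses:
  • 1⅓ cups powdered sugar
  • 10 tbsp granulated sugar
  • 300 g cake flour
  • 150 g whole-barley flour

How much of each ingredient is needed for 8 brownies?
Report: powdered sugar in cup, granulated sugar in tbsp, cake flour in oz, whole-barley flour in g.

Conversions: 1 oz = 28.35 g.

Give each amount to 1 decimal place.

powdered sugar: 1.8 cup; granulated sugar: 13.3 tbsp; cake flour: 14.1 oz; whole-barley flour: 200.0 g

Scaling factor: 8/6 = 4/3.
powdered sugar: 4/3 cup × 4/3 ≈ 1.8 cup
granulated sugar: 10 tbsp × 4/3 ≈ 13.3 tbsp
cake flour: 300 g × 4/3 ÷ 28.35 g/oz ≈ 14.1 oz
whole-barley flour: 150 g × 4/3 = 200.0 g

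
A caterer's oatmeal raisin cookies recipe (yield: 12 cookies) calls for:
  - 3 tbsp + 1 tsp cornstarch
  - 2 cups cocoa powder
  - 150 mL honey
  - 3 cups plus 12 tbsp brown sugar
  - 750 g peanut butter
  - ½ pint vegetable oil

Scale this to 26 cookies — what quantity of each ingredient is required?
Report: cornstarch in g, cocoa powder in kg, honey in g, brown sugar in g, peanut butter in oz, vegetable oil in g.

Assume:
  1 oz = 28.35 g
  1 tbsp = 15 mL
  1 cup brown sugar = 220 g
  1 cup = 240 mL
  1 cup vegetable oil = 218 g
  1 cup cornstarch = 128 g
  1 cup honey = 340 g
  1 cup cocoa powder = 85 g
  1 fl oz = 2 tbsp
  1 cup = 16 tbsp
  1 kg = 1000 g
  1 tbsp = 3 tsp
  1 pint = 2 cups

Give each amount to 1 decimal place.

cornstarch: 57.8 g; cocoa powder: 0.4 kg; honey: 460.4 g; brown sugar: 1787.5 g; peanut butter: 57.3 oz; vegetable oil: 472.3 g

Scaling factor: 26/12 = 13/6.
cornstarch: (3 tbsp + 1 tsp = 10/3 tbsp) × 13/6 ÷ 16 tbsp/cup × 128 g/cup ≈ 57.8 g
cocoa powder: 2 cup × 13/6 × 85 g/cup ÷ 1000 g/kg ≈ 0.4 kg
honey: 150 mL × 13/6 ÷ 240 mL/cup × 340 g/cup ≈ 460.4 g
brown sugar: (3 cup + 12 tbsp = 3.75 cup) × 13/6 × 220 g/cup = 1787.5 g
peanut butter: 750 g × 13/6 ÷ 28.35 g/oz ≈ 57.3 oz
vegetable oil: 0.5 pint × 13/6 × 2 cup/pint × 218 g/cup ≈ 472.3 g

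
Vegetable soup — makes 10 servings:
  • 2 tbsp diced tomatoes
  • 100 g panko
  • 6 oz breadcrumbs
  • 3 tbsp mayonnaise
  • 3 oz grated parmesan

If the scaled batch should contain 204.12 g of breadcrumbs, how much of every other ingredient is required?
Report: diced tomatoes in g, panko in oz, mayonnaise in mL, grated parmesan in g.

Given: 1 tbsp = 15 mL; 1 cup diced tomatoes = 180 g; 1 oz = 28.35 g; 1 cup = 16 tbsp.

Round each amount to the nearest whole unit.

The original recipe has 170.1 g of breadcrumbs, so the scaling factor is 204.12 ÷ 170.1 = 6/5 = 1.2.
diced tomatoes: 2 tbsp × 6/5 ÷ 16 tbsp/cup × 180 g/cup = 27 g
panko: 100 g × 6/5 ÷ 28.35 g/oz ≈ 4 oz
mayonnaise: 3 tbsp × 6/5 × 15 mL/tbsp = 54 mL
grated parmesan: 3 oz × 6/5 × 28.35 g/oz ≈ 102 g

diced tomatoes: 27 g; panko: 4 oz; mayonnaise: 54 mL; grated parmesan: 102 g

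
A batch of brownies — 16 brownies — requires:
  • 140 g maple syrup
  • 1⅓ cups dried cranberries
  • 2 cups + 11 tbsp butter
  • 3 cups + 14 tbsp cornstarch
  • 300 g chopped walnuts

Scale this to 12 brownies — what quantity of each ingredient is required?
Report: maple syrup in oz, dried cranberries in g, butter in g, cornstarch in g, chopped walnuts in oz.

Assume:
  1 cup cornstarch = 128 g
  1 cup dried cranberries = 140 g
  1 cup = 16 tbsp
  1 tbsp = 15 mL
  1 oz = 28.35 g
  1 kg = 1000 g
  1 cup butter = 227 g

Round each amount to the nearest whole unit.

Scaling factor: 12/16 = 3/4 = 0.75.
maple syrup: 140 g × 3/4 ÷ 28.35 g/oz ≈ 4 oz
dried cranberries: 4/3 cup × 3/4 × 140 g/cup = 140 g
butter: (2 cup + 11 tbsp = 2.6875 cup) × 3/4 × 227 g/cup ≈ 458 g
cornstarch: (3 cup + 14 tbsp = 3.875 cup) × 3/4 × 128 g/cup = 372 g
chopped walnuts: 300 g × 3/4 ÷ 28.35 g/oz ≈ 8 oz

maple syrup: 4 oz; dried cranberries: 140 g; butter: 458 g; cornstarch: 372 g; chopped walnuts: 8 oz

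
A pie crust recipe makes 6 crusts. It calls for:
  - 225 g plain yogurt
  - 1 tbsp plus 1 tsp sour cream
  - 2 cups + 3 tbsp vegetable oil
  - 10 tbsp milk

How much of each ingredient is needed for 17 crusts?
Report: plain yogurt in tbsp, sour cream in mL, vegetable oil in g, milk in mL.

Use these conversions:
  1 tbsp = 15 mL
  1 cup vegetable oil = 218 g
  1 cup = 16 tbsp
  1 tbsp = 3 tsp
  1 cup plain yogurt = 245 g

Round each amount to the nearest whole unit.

plain yogurt: 42 tbsp; sour cream: 57 mL; vegetable oil: 1351 g; milk: 425 mL

Scaling factor: 17/6.
plain yogurt: 225 g × 17/6 ÷ 245 g/cup × 16 tbsp/cup ≈ 42 tbsp
sour cream: (1 tbsp + 1 tsp = 4/3 tbsp) × 17/6 × 15 mL/tbsp ≈ 57 mL
vegetable oil: (2 cup + 3 tbsp = 2.1875 cup) × 17/6 × 218 g/cup ≈ 1351 g
milk: 10 tbsp × 17/6 × 15 mL/tbsp = 425 mL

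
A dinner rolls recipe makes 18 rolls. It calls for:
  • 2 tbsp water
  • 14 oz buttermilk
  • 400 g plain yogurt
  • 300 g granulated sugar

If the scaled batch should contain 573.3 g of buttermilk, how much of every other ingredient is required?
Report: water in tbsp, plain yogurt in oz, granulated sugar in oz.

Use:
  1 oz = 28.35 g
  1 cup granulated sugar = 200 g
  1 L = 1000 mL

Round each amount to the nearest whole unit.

The original recipe has 396.9 g of buttermilk, so the scaling factor is 573.3 ÷ 396.9 = 13/9.
water: 2 tbsp × 13/9 ≈ 3 tbsp
plain yogurt: 400 g × 13/9 ÷ 28.35 g/oz ≈ 20 oz
granulated sugar: 300 g × 13/9 ÷ 28.35 g/oz ≈ 15 oz

water: 3 tbsp; plain yogurt: 20 oz; granulated sugar: 15 oz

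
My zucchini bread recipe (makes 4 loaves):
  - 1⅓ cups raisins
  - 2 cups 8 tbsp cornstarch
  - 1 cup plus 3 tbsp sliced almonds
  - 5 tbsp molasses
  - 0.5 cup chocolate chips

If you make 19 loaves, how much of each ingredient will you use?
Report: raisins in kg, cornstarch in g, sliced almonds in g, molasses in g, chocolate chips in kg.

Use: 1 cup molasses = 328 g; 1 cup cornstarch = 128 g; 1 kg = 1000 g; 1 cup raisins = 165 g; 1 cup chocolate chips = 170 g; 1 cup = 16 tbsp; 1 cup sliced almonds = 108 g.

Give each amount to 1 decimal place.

raisins: 1.0 kg; cornstarch: 1520.0 g; sliced almonds: 609.2 g; molasses: 486.9 g; chocolate chips: 0.4 kg

Scaling factor: 19/4 = 4.75.
raisins: 4/3 cup × 19/4 × 165 g/cup ÷ 1000 g/kg ≈ 1.0 kg
cornstarch: (2 cup + 8 tbsp = 2.5 cup) × 19/4 × 128 g/cup = 1520.0 g
sliced almonds: (1 cup + 3 tbsp = 1.1875 cup) × 19/4 × 108 g/cup ≈ 609.2 g
molasses: 5 tbsp × 19/4 ÷ 16 tbsp/cup × 328 g/cup ≈ 486.9 g
chocolate chips: 0.5 cup × 19/4 × 170 g/cup ÷ 1000 g/kg ≈ 0.4 kg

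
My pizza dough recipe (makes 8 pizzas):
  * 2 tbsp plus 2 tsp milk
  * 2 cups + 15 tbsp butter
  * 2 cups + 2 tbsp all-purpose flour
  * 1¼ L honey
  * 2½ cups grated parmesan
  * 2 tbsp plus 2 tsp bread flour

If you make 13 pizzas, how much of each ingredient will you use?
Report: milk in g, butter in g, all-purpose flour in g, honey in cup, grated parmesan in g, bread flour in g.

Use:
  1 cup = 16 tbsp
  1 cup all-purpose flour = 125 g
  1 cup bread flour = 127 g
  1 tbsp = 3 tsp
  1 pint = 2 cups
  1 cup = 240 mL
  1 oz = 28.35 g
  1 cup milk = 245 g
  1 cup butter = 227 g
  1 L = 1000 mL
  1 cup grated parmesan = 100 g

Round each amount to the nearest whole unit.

Scaling factor: 13/8 = 1.625.
milk: (2 tbsp + 2 tsp = 8/3 tbsp) × 13/8 ÷ 16 tbsp/cup × 245 g/cup ≈ 66 g
butter: (2 cup + 15 tbsp = 2.9375 cup) × 13/8 × 227 g/cup ≈ 1084 g
all-purpose flour: (2 cup + 2 tbsp = 2.125 cup) × 13/8 × 125 g/cup ≈ 432 g
honey: 1.25 L × 13/8 × 1000 mL/L ÷ 240 mL/cup ≈ 8 cup
grated parmesan: 2.5 cup × 13/8 × 100 g/cup ≈ 406 g
bread flour: (2 tbsp + 2 tsp = 8/3 tbsp) × 13/8 ÷ 16 tbsp/cup × 127 g/cup ≈ 34 g

milk: 66 g; butter: 1084 g; all-purpose flour: 432 g; honey: 8 cup; grated parmesan: 406 g; bread flour: 34 g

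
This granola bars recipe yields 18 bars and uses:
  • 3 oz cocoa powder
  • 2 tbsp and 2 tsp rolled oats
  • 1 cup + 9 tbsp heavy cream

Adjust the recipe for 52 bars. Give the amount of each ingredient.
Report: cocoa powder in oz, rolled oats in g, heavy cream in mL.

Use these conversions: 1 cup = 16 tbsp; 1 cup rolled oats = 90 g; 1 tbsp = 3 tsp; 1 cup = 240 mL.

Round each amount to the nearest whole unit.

Scaling factor: 52/18 = 26/9.
cocoa powder: 3 oz × 26/9 ≈ 9 oz
rolled oats: (2 tbsp + 2 tsp = 8/3 tbsp) × 26/9 ÷ 16 tbsp/cup × 90 g/cup ≈ 43 g
heavy cream: (1 cup + 9 tbsp = 1.5625 cup) × 26/9 × 240 mL/cup ≈ 1083 mL

cocoa powder: 9 oz; rolled oats: 43 g; heavy cream: 1083 mL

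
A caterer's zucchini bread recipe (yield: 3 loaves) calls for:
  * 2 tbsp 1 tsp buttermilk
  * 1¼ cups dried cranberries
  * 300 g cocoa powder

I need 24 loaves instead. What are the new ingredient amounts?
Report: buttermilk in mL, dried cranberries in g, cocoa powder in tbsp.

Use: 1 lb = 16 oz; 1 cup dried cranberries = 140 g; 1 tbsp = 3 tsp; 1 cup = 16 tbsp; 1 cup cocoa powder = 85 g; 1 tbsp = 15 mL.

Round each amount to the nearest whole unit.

buttermilk: 280 mL; dried cranberries: 1400 g; cocoa powder: 452 tbsp

Scaling factor: 24/3 = 8.
buttermilk: (2 tbsp + 1 tsp = 7/3 tbsp) × 8 × 15 mL/tbsp = 280 mL
dried cranberries: 1.25 cup × 8 × 140 g/cup = 1400 g
cocoa powder: 300 g × 8 ÷ 85 g/cup × 16 tbsp/cup ≈ 452 tbsp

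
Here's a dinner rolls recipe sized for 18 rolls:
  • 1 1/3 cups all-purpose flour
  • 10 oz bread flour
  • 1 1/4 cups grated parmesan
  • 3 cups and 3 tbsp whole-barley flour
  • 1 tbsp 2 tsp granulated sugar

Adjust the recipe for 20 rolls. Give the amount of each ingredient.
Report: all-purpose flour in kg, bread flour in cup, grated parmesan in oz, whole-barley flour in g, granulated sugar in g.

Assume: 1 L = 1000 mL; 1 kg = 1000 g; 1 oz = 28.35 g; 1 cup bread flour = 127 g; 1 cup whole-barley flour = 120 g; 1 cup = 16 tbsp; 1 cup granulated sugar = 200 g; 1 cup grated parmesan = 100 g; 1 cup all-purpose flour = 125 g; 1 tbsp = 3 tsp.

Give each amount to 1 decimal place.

all-purpose flour: 0.2 kg; bread flour: 2.5 cup; grated parmesan: 4.9 oz; whole-barley flour: 425.0 g; granulated sugar: 23.1 g

Scaling factor: 20/18 = 10/9.
all-purpose flour: 4/3 cup × 10/9 × 125 g/cup ÷ 1000 g/kg ≈ 0.2 kg
bread flour: 10 oz × 10/9 × 28.35 g/oz ÷ 127 g/cup ≈ 2.5 cup
grated parmesan: 1.25 cup × 10/9 × 100 g/cup ÷ 28.35 g/oz ≈ 4.9 oz
whole-barley flour: (3 cup + 3 tbsp = 3.1875 cup) × 10/9 × 120 g/cup = 425.0 g
granulated sugar: (1 tbsp + 2 tsp = 5/3 tbsp) × 10/9 ÷ 16 tbsp/cup × 200 g/cup ≈ 23.1 g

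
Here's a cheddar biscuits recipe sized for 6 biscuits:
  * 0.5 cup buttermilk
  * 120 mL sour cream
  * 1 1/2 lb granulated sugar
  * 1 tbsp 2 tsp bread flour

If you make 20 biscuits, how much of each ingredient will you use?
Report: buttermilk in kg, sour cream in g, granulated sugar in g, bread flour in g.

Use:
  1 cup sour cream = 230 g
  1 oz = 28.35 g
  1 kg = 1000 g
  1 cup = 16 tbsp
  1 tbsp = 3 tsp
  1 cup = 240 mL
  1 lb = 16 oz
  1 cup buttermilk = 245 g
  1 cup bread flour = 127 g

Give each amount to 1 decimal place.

buttermilk: 0.4 kg; sour cream: 383.3 g; granulated sugar: 2268.0 g; bread flour: 44.1 g

Scaling factor: 20/6 = 10/3.
buttermilk: 0.5 cup × 10/3 × 245 g/cup ÷ 1000 g/kg ≈ 0.4 kg
sour cream: 120 mL × 10/3 ÷ 240 mL/cup × 230 g/cup ≈ 383.3 g
granulated sugar: 1.5 lb × 10/3 × 16 oz/lb × 28.35 g/oz = 2268.0 g
bread flour: (1 tbsp + 2 tsp = 5/3 tbsp) × 10/3 ÷ 16 tbsp/cup × 127 g/cup ≈ 44.1 g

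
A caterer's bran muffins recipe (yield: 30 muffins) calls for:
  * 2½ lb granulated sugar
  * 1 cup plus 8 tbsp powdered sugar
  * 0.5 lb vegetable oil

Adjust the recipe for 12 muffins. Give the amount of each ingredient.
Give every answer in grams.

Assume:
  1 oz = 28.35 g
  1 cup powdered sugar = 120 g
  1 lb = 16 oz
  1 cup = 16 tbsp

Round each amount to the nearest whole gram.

Scaling factor: 12/30 = 2/5 = 0.4.
granulated sugar: 2.5 lb × 2/5 × 16 oz/lb × 28.35 g/oz ≈ 454 g
powdered sugar: (1 cup + 8 tbsp = 1.5 cup) × 2/5 × 120 g/cup = 72 g
vegetable oil: 0.5 lb × 2/5 × 16 oz/lb × 28.35 g/oz ≈ 91 g

granulated sugar: 454 g; powdered sugar: 72 g; vegetable oil: 91 g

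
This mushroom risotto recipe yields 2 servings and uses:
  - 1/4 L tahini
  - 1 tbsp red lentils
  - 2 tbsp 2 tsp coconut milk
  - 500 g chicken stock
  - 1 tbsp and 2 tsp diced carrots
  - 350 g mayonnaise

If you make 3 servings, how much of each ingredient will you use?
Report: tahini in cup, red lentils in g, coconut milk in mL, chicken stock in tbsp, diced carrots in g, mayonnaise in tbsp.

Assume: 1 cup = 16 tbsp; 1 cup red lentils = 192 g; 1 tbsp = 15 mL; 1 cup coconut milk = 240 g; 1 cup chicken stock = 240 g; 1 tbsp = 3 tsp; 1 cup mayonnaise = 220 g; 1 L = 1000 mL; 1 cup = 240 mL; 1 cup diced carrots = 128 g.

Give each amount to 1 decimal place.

tahini: 1.6 cup; red lentils: 18.0 g; coconut milk: 60.0 mL; chicken stock: 50.0 tbsp; diced carrots: 20.0 g; mayonnaise: 38.2 tbsp

Scaling factor: 3/2 = 1.5.
tahini: 0.25 L × 3/2 × 1000 mL/L ÷ 240 mL/cup ≈ 1.6 cup
red lentils: 1 tbsp × 3/2 ÷ 16 tbsp/cup × 192 g/cup = 18.0 g
coconut milk: (2 tbsp + 2 tsp = 8/3 tbsp) × 3/2 × 15 mL/tbsp = 60.0 mL
chicken stock: 500 g × 3/2 ÷ 240 g/cup × 16 tbsp/cup = 50.0 tbsp
diced carrots: (1 tbsp + 2 tsp = 5/3 tbsp) × 3/2 ÷ 16 tbsp/cup × 128 g/cup = 20.0 g
mayonnaise: 350 g × 3/2 ÷ 220 g/cup × 16 tbsp/cup ≈ 38.2 tbsp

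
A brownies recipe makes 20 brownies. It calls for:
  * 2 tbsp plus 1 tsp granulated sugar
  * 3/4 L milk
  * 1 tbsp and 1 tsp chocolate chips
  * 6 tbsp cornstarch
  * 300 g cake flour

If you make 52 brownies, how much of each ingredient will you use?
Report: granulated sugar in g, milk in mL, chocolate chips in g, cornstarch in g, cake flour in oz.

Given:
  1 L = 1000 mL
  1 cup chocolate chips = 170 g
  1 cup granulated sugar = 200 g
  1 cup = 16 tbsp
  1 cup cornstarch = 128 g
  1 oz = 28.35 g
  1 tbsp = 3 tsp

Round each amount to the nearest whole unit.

granulated sugar: 76 g; milk: 1950 mL; chocolate chips: 37 g; cornstarch: 125 g; cake flour: 28 oz

Scaling factor: 52/20 = 13/5 = 2.6.
granulated sugar: (2 tbsp + 1 tsp = 7/3 tbsp) × 13/5 ÷ 16 tbsp/cup × 200 g/cup ≈ 76 g
milk: 0.75 L × 13/5 × 1000 mL/L = 1950 mL
chocolate chips: (1 tbsp + 1 tsp = 4/3 tbsp) × 13/5 ÷ 16 tbsp/cup × 170 g/cup ≈ 37 g
cornstarch: 6 tbsp × 13/5 ÷ 16 tbsp/cup × 128 g/cup ≈ 125 g
cake flour: 300 g × 13/5 ÷ 28.35 g/oz ≈ 28 oz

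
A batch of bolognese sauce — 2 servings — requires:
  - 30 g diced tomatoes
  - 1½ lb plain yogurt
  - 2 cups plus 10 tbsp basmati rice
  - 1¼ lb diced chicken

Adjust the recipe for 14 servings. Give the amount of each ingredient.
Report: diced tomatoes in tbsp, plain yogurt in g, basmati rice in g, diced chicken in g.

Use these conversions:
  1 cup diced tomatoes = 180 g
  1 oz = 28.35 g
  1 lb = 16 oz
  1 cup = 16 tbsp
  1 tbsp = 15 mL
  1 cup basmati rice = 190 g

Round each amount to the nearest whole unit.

Scaling factor: 14/2 = 7.
diced tomatoes: 30 g × 7 ÷ 180 g/cup × 16 tbsp/cup ≈ 19 tbsp
plain yogurt: 1.5 lb × 7 × 16 oz/lb × 28.35 g/oz ≈ 4763 g
basmati rice: (2 cup + 10 tbsp = 2.625 cup) × 7 × 190 g/cup ≈ 3491 g
diced chicken: 1.25 lb × 7 × 16 oz/lb × 28.35 g/oz = 3969 g

diced tomatoes: 19 tbsp; plain yogurt: 4763 g; basmati rice: 3491 g; diced chicken: 3969 g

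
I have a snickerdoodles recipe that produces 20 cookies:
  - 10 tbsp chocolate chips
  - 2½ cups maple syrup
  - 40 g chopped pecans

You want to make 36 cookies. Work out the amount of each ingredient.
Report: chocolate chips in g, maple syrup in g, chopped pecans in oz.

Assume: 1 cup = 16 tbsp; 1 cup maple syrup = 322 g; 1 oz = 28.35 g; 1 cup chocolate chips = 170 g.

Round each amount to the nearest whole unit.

Scaling factor: 36/20 = 9/5 = 1.8.
chocolate chips: 10 tbsp × 9/5 ÷ 16 tbsp/cup × 170 g/cup ≈ 191 g
maple syrup: 2.5 cup × 9/5 × 322 g/cup = 1449 g
chopped pecans: 40 g × 9/5 ÷ 28.35 g/oz ≈ 3 oz

chocolate chips: 191 g; maple syrup: 1449 g; chopped pecans: 3 oz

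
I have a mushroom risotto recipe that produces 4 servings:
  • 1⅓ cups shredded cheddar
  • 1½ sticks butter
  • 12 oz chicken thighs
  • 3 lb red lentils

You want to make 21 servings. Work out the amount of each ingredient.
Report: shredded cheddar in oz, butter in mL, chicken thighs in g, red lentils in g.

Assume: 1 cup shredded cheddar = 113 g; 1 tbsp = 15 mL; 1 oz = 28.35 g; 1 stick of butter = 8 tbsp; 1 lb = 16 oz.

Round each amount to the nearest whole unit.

shredded cheddar: 28 oz; butter: 945 mL; chicken thighs: 1786 g; red lentils: 7144 g

Scaling factor: 21/4 = 5.25.
shredded cheddar: 4/3 cup × 21/4 × 113 g/cup ÷ 28.35 g/oz ≈ 28 oz
butter: 1.5 stick × 21/4 × 8 tbsp/stick × 15 mL/tbsp = 945 mL
chicken thighs: 12 oz × 21/4 × 28.35 g/oz ≈ 1786 g
red lentils: 3 lb × 21/4 × 16 oz/lb × 28.35 g/oz ≈ 7144 g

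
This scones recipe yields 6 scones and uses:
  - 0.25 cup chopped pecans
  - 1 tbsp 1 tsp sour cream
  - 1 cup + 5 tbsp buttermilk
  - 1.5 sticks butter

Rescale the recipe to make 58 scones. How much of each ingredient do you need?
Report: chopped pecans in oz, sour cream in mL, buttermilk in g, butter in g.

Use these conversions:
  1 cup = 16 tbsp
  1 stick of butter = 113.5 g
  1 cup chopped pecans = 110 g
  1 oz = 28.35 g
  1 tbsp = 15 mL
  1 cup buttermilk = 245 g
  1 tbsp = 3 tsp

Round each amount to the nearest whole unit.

chopped pecans: 9 oz; sour cream: 193 mL; buttermilk: 3108 g; butter: 1646 g

Scaling factor: 58/6 = 29/3.
chopped pecans: 0.25 cup × 29/3 × 110 g/cup ÷ 28.35 g/oz ≈ 9 oz
sour cream: (1 tbsp + 1 tsp = 4/3 tbsp) × 29/3 × 15 mL/tbsp ≈ 193 mL
buttermilk: (1 cup + 5 tbsp = 1.3125 cup) × 29/3 × 245 g/cup ≈ 3108 g
butter: 1.5 stick × 29/3 × 113.5 g/stick ≈ 1646 g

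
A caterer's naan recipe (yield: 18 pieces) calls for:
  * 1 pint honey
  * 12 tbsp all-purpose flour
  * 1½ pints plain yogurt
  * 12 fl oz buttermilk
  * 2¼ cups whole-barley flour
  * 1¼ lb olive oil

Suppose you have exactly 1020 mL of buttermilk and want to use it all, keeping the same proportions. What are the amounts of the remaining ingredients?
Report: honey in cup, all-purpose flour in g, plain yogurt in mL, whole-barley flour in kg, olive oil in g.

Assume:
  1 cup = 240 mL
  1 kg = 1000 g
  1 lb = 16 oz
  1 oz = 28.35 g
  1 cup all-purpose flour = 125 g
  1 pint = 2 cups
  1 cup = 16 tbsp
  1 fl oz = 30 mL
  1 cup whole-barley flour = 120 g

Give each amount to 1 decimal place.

honey: 5.7 cup; all-purpose flour: 265.6 g; plain yogurt: 2040.0 mL; whole-barley flour: 0.8 kg; olive oil: 1606.5 g

The original recipe has 360 mL of buttermilk, so the scaling factor is 1020 ÷ 360 = 17/6.
honey: 1 pint × 17/6 × 2 cup/pint ≈ 5.7 cup
all-purpose flour: 12 tbsp × 17/6 ÷ 16 tbsp/cup × 125 g/cup ≈ 265.6 g
plain yogurt: 1.5 pint × 17/6 × 2 cup/pint × 240 mL/cup = 2040.0 mL
whole-barley flour: 2.25 cup × 17/6 × 120 g/cup ÷ 1000 g/kg ≈ 0.8 kg
olive oil: 1.25 lb × 17/6 × 16 oz/lb × 28.35 g/oz = 1606.5 g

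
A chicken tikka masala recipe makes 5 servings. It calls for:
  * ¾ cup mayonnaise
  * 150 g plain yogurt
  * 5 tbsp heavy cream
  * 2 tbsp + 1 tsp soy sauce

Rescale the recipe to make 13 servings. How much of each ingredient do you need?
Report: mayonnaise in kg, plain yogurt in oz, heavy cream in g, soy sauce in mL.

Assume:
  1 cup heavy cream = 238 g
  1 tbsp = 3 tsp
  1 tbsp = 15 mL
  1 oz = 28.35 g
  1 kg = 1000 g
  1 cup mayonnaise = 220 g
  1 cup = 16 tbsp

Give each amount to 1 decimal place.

Scaling factor: 13/5 = 2.6.
mayonnaise: 0.75 cup × 13/5 × 220 g/cup ÷ 1000 g/kg ≈ 0.4 kg
plain yogurt: 150 g × 13/5 ÷ 28.35 g/oz ≈ 13.8 oz
heavy cream: 5 tbsp × 13/5 ÷ 16 tbsp/cup × 238 g/cup ≈ 193.4 g
soy sauce: (2 tbsp + 1 tsp = 7/3 tbsp) × 13/5 × 15 mL/tbsp = 91.0 mL

mayonnaise: 0.4 kg; plain yogurt: 13.8 oz; heavy cream: 193.4 g; soy sauce: 91.0 mL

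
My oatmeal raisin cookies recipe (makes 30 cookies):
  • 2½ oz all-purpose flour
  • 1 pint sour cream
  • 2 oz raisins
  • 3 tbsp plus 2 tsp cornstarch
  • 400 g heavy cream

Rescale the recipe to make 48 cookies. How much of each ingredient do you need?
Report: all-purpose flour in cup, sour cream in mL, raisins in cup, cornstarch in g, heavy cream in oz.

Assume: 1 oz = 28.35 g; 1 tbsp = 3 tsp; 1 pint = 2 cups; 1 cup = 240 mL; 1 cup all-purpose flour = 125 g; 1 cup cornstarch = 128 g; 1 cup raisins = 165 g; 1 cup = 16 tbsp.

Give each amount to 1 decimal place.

all-purpose flour: 0.9 cup; sour cream: 768.0 mL; raisins: 0.5 cup; cornstarch: 46.9 g; heavy cream: 22.6 oz

Scaling factor: 48/30 = 8/5 = 1.6.
all-purpose flour: 2.5 oz × 8/5 × 28.35 g/oz ÷ 125 g/cup ≈ 0.9 cup
sour cream: 1 pint × 8/5 × 2 cup/pint × 240 mL/cup = 768.0 mL
raisins: 2 oz × 8/5 × 28.35 g/oz ÷ 165 g/cup ≈ 0.5 cup
cornstarch: (3 tbsp + 2 tsp = 11/3 tbsp) × 8/5 ÷ 16 tbsp/cup × 128 g/cup ≈ 46.9 g
heavy cream: 400 g × 8/5 ÷ 28.35 g/oz ≈ 22.6 oz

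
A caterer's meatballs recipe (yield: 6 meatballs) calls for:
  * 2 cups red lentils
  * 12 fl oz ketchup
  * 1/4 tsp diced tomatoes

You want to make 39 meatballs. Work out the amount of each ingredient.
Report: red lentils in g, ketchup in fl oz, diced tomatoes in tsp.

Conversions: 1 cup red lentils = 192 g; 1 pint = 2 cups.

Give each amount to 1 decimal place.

Scaling factor: 39/6 = 13/2 = 6.5.
red lentils: 2 cup × 13/2 × 192 g/cup = 2496.0 g
ketchup: 12 fl oz × 13/2 = 78.0 fl oz
diced tomatoes: 0.25 tsp × 13/2 ≈ 1.6 tsp

red lentils: 2496.0 g; ketchup: 78.0 fl oz; diced tomatoes: 1.6 tsp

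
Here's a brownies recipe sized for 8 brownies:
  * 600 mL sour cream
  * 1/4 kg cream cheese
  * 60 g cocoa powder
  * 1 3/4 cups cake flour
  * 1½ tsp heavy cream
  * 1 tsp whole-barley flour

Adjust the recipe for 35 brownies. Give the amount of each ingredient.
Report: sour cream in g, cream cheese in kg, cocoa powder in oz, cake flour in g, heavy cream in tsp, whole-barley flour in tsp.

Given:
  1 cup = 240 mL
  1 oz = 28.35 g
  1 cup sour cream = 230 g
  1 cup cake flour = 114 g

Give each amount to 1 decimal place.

Scaling factor: 35/8 = 4.375.
sour cream: 600 mL × 35/8 ÷ 240 mL/cup × 230 g/cup ≈ 2515.6 g
cream cheese: 0.25 kg × 35/8 ≈ 1.1 kg
cocoa powder: 60 g × 35/8 ÷ 28.35 g/oz ≈ 9.3 oz
cake flour: 1.75 cup × 35/8 × 114 g/cup ≈ 872.8 g
heavy cream: 1.5 tsp × 35/8 ≈ 6.6 tsp
whole-barley flour: 1 tsp × 35/8 ≈ 4.4 tsp

sour cream: 2515.6 g; cream cheese: 1.1 kg; cocoa powder: 9.3 oz; cake flour: 872.8 g; heavy cream: 6.6 tsp; whole-barley flour: 4.4 tsp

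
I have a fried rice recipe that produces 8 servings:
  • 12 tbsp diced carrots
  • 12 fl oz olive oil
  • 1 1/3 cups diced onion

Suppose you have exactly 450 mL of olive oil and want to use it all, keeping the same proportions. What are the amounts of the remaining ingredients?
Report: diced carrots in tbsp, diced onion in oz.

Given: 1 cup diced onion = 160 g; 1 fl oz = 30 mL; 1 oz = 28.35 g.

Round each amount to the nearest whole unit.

The original recipe has 360 mL of olive oil, so the scaling factor is 450 ÷ 360 = 5/4 = 1.25.
diced carrots: 12 tbsp × 5/4 = 15 tbsp
diced onion: 4/3 cup × 5/4 × 160 g/cup ÷ 28.35 g/oz ≈ 9 oz

diced carrots: 15 tbsp; diced onion: 9 oz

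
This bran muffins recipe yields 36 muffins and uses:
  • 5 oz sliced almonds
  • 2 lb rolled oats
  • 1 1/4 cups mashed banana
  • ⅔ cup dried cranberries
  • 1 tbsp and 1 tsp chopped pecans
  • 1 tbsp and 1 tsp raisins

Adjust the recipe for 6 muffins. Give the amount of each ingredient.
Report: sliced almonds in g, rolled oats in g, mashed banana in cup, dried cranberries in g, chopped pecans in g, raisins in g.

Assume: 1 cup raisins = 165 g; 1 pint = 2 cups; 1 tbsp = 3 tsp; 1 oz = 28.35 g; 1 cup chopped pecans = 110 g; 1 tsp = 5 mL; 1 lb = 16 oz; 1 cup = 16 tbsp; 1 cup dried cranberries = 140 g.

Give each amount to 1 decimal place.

sliced almonds: 23.6 g; rolled oats: 151.2 g; mashed banana: 0.2 cup; dried cranberries: 15.6 g; chopped pecans: 1.5 g; raisins: 2.3 g

Scaling factor: 6/36 = 1/6.
sliced almonds: 5 oz × 1/6 × 28.35 g/oz ≈ 23.6 g
rolled oats: 2 lb × 1/6 × 16 oz/lb × 28.35 g/oz = 151.2 g
mashed banana: 1.25 cup × 1/6 ≈ 0.2 cup
dried cranberries: 2/3 cup × 1/6 × 140 g/cup ≈ 15.6 g
chopped pecans: (1 tbsp + 1 tsp = 4/3 tbsp) × 1/6 ÷ 16 tbsp/cup × 110 g/cup ≈ 1.5 g
raisins: (1 tbsp + 1 tsp = 4/3 tbsp) × 1/6 ÷ 16 tbsp/cup × 165 g/cup ≈ 2.3 g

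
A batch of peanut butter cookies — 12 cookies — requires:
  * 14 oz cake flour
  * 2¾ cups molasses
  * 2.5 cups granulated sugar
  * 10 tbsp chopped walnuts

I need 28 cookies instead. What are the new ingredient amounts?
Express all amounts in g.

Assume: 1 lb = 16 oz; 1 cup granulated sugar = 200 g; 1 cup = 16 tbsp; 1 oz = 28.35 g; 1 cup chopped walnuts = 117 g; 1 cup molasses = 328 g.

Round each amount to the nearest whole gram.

cake flour: 926 g; molasses: 2105 g; granulated sugar: 1167 g; chopped walnuts: 171 g

Scaling factor: 28/12 = 7/3.
cake flour: 14 oz × 7/3 × 28.35 g/oz ≈ 926 g
molasses: 2.75 cup × 7/3 × 328 g/cup ≈ 2105 g
granulated sugar: 2.5 cup × 7/3 × 200 g/cup ≈ 1167 g
chopped walnuts: 10 tbsp × 7/3 ÷ 16 tbsp/cup × 117 g/cup ≈ 171 g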